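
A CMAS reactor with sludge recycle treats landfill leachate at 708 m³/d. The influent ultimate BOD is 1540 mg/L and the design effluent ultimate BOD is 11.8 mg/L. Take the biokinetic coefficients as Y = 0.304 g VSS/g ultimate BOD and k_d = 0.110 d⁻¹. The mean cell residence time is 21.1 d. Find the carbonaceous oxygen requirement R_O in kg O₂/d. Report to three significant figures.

The observed yield is Y_obs = Y/(1 + k_d·θ_c) = 0.304 / (1 + 0.110 × 21.1) = 0.304 / 3.321 = 0.09154 g VSS per g ultimate BOD removed.
Substrate removed = Q·(S₀ − S) = 708 m³/d × (1540 − 11.8) g/m³ = 1.08×10^6 g/d = 1082 kg/d.
Net sludge production P_X = 0.09154 × 1082 = 99.04 kg VSS/d.
Carbonaceous O₂ demand = substrate oxidised − cell-mass equivalent = 1082 − 1.42 × 99.04 = 941.3 kg O₂/d.

R_O ≈ 941 kg O₂/d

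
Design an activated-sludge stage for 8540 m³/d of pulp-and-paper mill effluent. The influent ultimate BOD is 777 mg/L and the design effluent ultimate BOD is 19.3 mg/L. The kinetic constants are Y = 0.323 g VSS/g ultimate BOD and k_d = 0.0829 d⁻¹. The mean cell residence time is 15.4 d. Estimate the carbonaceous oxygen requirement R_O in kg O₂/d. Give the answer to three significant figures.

Y_obs = Y / (1 + k_d θ_c) = 0.323 / (1 + 0.0829 × 15.4) = 0.323 / 2.277 = 0.1419.
Mass of ultimate BOD removed per day: Q(S₀ − S) = 8540 × 757.7 g/m³ = 6471 kg/d.
Net sludge production P_X = 0.1419 × 6471 = 918.0 kg VSS/d.
R_O = Q·(S₀ − S) − 1.42·P_X = 6471 − 1.42 × 918.0 = 5167 kg O₂/d.

R_O ≈ 5170 kg O₂/d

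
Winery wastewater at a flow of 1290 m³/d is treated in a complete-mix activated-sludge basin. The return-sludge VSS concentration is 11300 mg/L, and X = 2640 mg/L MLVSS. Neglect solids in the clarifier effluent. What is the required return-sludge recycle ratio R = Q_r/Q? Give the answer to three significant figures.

R ≈ 0.305

Mass balance around the secondary clarifier (neglecting effluent solids): R = X / (X_r − X) = 2640 / (11300 − 2640) = 0.3048.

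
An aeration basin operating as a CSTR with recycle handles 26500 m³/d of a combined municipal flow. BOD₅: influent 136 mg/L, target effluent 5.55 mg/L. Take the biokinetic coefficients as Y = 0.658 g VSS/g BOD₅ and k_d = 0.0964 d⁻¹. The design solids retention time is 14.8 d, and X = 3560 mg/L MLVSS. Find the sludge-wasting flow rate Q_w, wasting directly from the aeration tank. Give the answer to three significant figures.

From the SRT design equation V = Y Q (S₀−S) θ_c / [X (1 + k_d θ_c)] = 0.658 × 26500 × (136 − 5.55) × 14.8 / [3560 × (1 + 0.0964 × 14.8)] = 3.37×10^7 / 8639 = 3897 m³.
With mixed-liquor wasting, θ_c = V/Q_w, so Q_w = V/θ_c = 3897/14.8 = 263.3 m³/d.

Q_w ≈ 263 m³/d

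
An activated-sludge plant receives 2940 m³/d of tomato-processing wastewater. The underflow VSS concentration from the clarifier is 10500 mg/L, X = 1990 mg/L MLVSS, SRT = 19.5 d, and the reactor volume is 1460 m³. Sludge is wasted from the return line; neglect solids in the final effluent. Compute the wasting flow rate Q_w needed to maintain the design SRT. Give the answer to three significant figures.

θ_c = V·X/(Q_w·X_r) when wasting from the recycle, so Q_w = V·X/(θ_c·X_r) = 1460 × 1990 / (19.5 × 10500) = 14.19 m³/d.

Q_w ≈ 14.2 m³/d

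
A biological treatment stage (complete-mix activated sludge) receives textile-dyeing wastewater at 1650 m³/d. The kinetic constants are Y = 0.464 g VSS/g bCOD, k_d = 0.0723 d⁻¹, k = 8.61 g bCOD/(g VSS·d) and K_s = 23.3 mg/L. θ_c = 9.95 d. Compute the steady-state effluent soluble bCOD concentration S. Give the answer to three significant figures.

S ≈ 1.05 mg/L

For a completely mixed reactor with recycle the Lawrence–McCarty relation gives S = K_s·(1 + k_d·θ_c) / [θ_c·(Y·k − k_d) − 1] = 23.3 × (1 + 0.0723 × 9.95) / [9.95 × (0.464 × 8.61 − 0.0723) − 1] = 40.06 / 38.03 = 1.053 mg/L.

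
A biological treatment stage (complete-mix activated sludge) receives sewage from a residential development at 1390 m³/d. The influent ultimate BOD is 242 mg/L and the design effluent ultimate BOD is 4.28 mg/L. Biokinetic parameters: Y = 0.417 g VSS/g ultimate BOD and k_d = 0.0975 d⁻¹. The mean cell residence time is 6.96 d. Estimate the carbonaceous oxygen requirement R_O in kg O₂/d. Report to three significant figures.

R_O ≈ 214 kg O₂/d

Y_obs = Y / (1 + k_d θ_c) = 0.417 / (1 + 0.0975 × 6.96) = 0.417 / 1.679 = 0.2484.
Mass of ultimate BOD removed per day: Q(S₀ − S) = 1390 × 237.7 g/m³ = 330.4 kg/d.
Net sludge production P_X = 0.2484 × 330.4 = 82.09 kg VSS/d.
R_O = Q·ΔS − 1.42 P_X = 330.4 − 116.6 = 213.9 kg O₂/d.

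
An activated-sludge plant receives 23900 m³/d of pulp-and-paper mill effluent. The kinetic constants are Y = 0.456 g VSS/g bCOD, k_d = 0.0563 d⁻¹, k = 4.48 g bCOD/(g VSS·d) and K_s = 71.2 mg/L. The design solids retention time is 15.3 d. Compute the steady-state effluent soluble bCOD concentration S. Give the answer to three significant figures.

S ≈ 4.51 mg/L

Effluent substrate depends only on kinetics and SRT: S = K_s(1 + k_d θ_c) / [θ_c(Yk − k_d) − 1] = 71.2 × (1 + 0.0563 × 15.3) / [15.3 × (0.456 × 4.48 − 0.0563) − 1] = 132.5 / 29.39 = 4.509 mg/L.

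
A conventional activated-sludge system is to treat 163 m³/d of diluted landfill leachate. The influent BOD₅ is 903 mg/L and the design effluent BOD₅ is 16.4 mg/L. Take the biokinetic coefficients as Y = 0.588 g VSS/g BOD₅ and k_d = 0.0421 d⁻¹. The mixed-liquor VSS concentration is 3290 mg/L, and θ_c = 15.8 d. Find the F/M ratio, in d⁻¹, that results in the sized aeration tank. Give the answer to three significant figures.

Steady-state biomass mass balance: V·X·(1 + k_d·θ_c) = Y·Q·(S₀ − S)·θ_c, so V = 0.588 × 163 × (903 − 16.4) × 15.8 / [3290 × (1 + 0.0421 × 15.8)] = 1.34×10^6 / 5478 = 245.1 m³.
Food-to-microorganism ratio F/M = Q S₀ / (V X) = 163 × 903 / (245.1 × 3290) = 0.1826 d⁻¹.

F/M ≈ 0.183 d⁻¹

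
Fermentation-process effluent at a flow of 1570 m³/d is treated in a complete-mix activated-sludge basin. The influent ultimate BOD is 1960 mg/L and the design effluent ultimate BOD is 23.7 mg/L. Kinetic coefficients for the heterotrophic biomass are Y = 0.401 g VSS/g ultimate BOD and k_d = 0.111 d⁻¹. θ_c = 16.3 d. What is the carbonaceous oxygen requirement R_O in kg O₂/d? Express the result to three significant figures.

R_O ≈ 2420 kg O₂/d

Observed yield with endogenous decay: Y_obs = Y / (1 + k_d·θ_c) = 0.401 / (1 + 0.111 × 16.3) = 0.401 / 2.809 = 0.1427 g VSS/g ultimate BOD.
Mass of ultimate BOD removed per day: Q(S₀ − S) = 1570 × 1936 g/m³ = 3040 kg/d.
P_X = Y_obs·Q·(S₀ − S) = 0.1427 × 3040 = 433.9 kg VSS/d.
R_O = Q·(S₀ − S) − 1.42·P_X = 3040 − 1.42 × 433.9 = 2424 kg O₂/d.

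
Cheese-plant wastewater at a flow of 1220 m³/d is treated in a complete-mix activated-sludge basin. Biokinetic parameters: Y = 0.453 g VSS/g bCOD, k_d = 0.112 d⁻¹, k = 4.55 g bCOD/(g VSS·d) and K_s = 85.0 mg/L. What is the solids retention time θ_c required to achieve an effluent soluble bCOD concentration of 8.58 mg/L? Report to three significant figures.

θ_c ≈ 13.0 d

From 1/θ_c = Y·k·S/(K_s + S) − k_d: Y·k·S/(K_s+S) = 0.453 × 4.55 × 8.58 / (85.0 + 8.58) = 0.1890 d⁻¹.
θ_c = 1/(μ − k_d) = 1/(0.1890 − 0.112) = 1/0.07698 = 12.99 d.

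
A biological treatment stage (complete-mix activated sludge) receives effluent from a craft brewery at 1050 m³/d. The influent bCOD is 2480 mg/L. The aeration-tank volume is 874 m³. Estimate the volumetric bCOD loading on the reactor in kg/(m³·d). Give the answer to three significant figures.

Applied bCOD load per unit volume = Q·S₀/V = (1050 × 2480/1000)/874.0 = 2.979 kg bCOD·m⁻³·d⁻¹.

L_v ≈ 2.98 kg bCOD/(m³·d)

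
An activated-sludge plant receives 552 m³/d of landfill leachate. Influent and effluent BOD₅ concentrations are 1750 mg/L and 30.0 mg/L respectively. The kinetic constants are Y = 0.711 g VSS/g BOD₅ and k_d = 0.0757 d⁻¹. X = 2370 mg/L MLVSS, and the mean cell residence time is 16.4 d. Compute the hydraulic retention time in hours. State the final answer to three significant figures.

τ ≈ 90.6 h

From the SRT design equation V = Y Q (S₀−S) θ_c / [X (1 + k_d θ_c)] = 0.711 × 552 × (1750 − 30.0) × 16.4 / [2370 × (1 + 0.0757 × 16.4)] = 1.11×10^7 / 5312 = 2084 m³.
τ = V/Q = 2084/552 = 3.775 d, or 90.61 h.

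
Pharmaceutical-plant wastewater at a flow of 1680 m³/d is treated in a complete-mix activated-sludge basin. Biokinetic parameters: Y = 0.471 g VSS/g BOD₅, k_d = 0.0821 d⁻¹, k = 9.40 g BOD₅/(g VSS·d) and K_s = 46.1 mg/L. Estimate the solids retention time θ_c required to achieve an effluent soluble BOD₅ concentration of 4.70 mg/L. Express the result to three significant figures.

θ_c ≈ 3.05 d

From 1/θ_c = Y·k·S/(K_s + S) − k_d: Y·k·S/(K_s+S) = 0.471 × 9.40 × 4.70 / (46.1 + 4.70) = 0.4096 d⁻¹.
θ_c = 1/(μ − k_d) = 1/(0.4096 − 0.0821) = 1/0.3275 = 3.053 d.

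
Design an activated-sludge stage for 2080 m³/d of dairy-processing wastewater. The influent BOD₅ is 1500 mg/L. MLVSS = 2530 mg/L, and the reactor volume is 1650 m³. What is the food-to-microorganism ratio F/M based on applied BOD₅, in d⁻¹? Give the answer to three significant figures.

F/M ≈ 0.747 d⁻¹

Food-to-microorganism ratio F/M = Q S₀ / (V X) = 2080 × 1500 / (1650 × 2530) = 0.7474 d⁻¹.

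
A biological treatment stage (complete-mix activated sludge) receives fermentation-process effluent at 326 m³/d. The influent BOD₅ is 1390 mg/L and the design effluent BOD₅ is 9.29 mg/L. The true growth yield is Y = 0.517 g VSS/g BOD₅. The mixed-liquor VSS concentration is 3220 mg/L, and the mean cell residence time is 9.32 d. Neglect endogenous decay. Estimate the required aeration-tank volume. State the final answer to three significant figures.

V ≈ 674 m³

V·X = Y·Q·ΔS·θ_c gives V = 0.517 × 326 × (1390 − 9.29) × 9.32 / 3220 = 673.6 m³.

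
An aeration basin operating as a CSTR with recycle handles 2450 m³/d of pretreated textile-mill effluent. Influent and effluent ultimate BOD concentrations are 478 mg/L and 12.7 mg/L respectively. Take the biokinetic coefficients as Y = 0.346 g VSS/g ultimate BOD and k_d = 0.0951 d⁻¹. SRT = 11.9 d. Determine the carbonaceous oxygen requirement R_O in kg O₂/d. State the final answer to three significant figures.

R_O ≈ 877 kg O₂/d

Observed yield with endogenous decay: Y_obs = Y / (1 + k_d·θ_c) = 0.346 / (1 + 0.0951 × 11.9) = 0.346 / 2.132 = 0.1623 g VSS/g ultimate BOD.
Mass of ultimate BOD removed per day: Q(S₀ − S) = 2450 × 465.3 g/m³ = 1140 kg/d.
Net sludge production P_X = 0.1623 × 1140 = 185.0 kg VSS/d.
R_O = Q·(S₀ − S) − 1.42·P_X = 1140 − 1.42 × 185.0 = 877.2 kg O₂/d.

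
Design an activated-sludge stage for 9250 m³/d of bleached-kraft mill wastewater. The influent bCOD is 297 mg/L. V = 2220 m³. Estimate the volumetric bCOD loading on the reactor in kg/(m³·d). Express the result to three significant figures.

L_v = Q S₀ / V = 9250 × 297 × 10⁻³ / 2220 = 1.238 kg/(m³·d).

L_v ≈ 1.24 kg bCOD/(m³·d)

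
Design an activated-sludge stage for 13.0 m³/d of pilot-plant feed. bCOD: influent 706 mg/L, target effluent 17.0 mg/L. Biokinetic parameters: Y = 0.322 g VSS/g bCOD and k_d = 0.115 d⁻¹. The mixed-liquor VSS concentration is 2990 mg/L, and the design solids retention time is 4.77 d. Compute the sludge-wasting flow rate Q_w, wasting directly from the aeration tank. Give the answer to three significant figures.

Rearranging the biomass balance for a CMAS with decay, V = Y·Q·ΔS·θ_c / [X·(1+k_d θ_c)] = 0.322 × 13.0 × (706 − 17.0) × 4.77 / [2990 × (1 + 0.115 × 4.77)] = 1.38×10^4 / 4630 = 2.971 m³.
With mixed-liquor wasting, θ_c = V/Q_w, so Q_w = V/θ_c = 2.971/4.77 = 0.6229 m³/d.

Q_w ≈ 0.623 m³/d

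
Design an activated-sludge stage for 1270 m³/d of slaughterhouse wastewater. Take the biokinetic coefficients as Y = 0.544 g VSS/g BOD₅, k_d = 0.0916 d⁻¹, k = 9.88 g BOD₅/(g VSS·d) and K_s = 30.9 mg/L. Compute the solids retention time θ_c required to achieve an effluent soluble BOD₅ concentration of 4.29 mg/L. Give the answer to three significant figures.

θ_c ≈ 1.77 d

From 1/θ_c = Y·k·S/(K_s + S) − k_d: Y·k·S/(K_s+S) = 0.544 × 9.88 × 4.29 / (30.9 + 4.29) = 0.6552 d⁻¹.
Then 1/θ_c = μ − k_d = 0.6552 − 0.0916 = 0.5636 d⁻¹, giving θ_c = 1.774 d.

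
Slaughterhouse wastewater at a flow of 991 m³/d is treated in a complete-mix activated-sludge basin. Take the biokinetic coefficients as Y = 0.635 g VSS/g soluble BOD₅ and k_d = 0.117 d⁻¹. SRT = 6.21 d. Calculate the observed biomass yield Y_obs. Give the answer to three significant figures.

Y_obs ≈ 0.368 g VSS/g soluble BOD₅

Y_obs = Y / (1 + k_d θ_c) = 0.635 / (1 + 0.117 × 6.21) = 0.635 / 1.727 = 0.3678.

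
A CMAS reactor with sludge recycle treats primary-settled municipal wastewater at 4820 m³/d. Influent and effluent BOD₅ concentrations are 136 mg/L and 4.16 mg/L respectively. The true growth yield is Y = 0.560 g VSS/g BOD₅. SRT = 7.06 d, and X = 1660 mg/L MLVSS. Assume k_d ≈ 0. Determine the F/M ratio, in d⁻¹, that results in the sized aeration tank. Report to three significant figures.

F/M ≈ 0.261 d⁻¹

V·X = Y·Q·ΔS·θ_c gives V = 0.560 × 4820 × (136 − 4.16) × 7.06 / 1660 = 1513 m³.
F/M = applied load / biomass = Q·S₀/(V·X) = 4820 × 136 / (1513 × 1660) = 0.2609 d⁻¹.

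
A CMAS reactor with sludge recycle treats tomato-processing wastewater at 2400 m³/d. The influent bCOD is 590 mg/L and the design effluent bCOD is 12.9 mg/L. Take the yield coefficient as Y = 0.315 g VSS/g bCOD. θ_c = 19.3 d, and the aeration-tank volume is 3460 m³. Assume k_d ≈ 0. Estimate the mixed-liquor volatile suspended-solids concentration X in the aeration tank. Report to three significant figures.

X ≈ 2430 mg/L

From V·X = Y·Q·(S₀ − S)·θ_c (decay neglected): X = 0.315 × 2400 × (590 − 12.9) × 19.3 / 3460 = 2434 mg/L.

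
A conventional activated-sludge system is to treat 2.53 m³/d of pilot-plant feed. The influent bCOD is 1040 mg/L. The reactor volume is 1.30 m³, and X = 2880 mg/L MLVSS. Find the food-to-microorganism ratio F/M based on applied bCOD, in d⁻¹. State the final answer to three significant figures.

F/M = applied load / biomass = Q·S₀/(V·X) = 2.53 × 1040 / (1.300 × 2880) = 0.7028 d⁻¹.

F/M ≈ 0.703 d⁻¹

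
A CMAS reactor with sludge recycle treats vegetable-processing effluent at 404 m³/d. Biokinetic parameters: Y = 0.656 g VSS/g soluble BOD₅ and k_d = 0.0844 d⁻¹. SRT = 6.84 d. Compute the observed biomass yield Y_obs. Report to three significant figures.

Y_obs ≈ 0.416 g VSS/g soluble BOD₅

The observed yield is Y_obs = Y/(1 + k_d·θ_c) = 0.656 / (1 + 0.0844 × 6.84) = 0.656 / 1.577 = 0.4159 g VSS per g soluble BOD₅ removed.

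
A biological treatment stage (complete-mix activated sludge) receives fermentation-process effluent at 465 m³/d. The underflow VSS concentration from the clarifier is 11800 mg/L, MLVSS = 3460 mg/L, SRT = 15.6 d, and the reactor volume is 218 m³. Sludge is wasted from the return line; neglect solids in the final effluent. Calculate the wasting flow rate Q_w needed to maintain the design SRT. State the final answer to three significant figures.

θ_c = V·X/(Q_w·X_r) when wasting from the recycle, so Q_w = V·X/(θ_c·X_r) = 218.0 × 3460 / (15.6 × 11800) = 4.098 m³/d.

Q_w ≈ 4.10 m³/d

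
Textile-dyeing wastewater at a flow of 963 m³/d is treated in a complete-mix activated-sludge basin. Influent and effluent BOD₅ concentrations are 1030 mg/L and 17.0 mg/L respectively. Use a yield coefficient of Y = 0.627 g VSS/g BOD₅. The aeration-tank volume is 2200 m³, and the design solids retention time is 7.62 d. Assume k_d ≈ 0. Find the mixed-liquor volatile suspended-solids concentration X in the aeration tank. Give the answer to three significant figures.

X ≈ 2120 mg/L

From V·X = Y·Q·(S₀ − S)·θ_c (decay neglected): X = 0.627 × 963 × (1030 − 17.0) × 7.62 / 2200 = 2119 mg/L.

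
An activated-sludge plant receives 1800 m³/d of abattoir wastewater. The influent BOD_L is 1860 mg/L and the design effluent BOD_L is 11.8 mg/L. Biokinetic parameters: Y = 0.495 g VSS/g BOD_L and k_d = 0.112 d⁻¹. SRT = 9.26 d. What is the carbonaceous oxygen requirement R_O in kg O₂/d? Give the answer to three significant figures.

R_O ≈ 2180 kg O₂/d

Correct the yield for decay: Y_obs = Y/(1 + k_d θ_c) = 0.495 / (1 + 0.112 × 9.26) = 0.495 / 2.037 = 0.2430.
Q·(S₀ − S) = 1800 × (1860 − 11.8) × 10⁻³ = 3327 kg/d removed.
Biomass synthesised: P_X = Y_obs × 3327 = 808.4 kg VSS/d.
Carbonaceous O₂ demand = substrate oxidised − cell-mass equivalent = 3327 − 1.42 × 808.4 = 2179 kg O₂/d.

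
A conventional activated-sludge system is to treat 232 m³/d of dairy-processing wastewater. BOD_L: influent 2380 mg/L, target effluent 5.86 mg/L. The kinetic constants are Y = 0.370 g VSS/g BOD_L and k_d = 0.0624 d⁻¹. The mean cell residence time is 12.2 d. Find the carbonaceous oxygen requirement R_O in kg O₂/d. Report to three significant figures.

R_O ≈ 386 kg O₂/d

Y_obs = Y / (1 + k_d θ_c) = 0.370 / (1 + 0.0624 × 12.2) = 0.370 / 1.761 = 0.2101.
Q·(S₀ − S) = 232 × (2380 − 5.86) × 10⁻³ = 550.8 kg/d removed.
Net sludge production P_X = 0.2101 × 550.8 = 115.7 kg VSS/d.
R_O = Q·(S₀ − S) − 1.42·P_X = 550.8 − 1.42 × 115.7 = 386.5 kg O₂/d.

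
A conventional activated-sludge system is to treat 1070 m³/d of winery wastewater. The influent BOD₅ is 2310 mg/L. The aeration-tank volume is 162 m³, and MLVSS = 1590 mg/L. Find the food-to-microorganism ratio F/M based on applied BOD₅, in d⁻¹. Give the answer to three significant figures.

F/M = Q·S₀ / (V·X) = 1070 × 2310 / (162.0 × 1590) = 9.596 g BOD₅·(g VSS·d)⁻¹.

F/M ≈ 9.60 d⁻¹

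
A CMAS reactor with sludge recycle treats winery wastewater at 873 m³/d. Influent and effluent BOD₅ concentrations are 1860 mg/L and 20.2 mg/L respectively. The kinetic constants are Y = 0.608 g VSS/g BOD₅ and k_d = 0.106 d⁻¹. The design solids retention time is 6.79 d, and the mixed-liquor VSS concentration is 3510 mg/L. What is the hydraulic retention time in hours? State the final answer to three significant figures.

τ ≈ 30.2 h

Rearranging the biomass balance for a CMAS with decay, V = Y·Q·ΔS·θ_c / [X·(1+k_d θ_c)] = 0.608 × 873 × (1860 − 20.2) × 6.79 / [3510 × (1 + 0.106 × 6.79)] = 6.63×10^6 / 6036 = 1098 m³.
HRT = V/Q = 1098 m³ / 873 m³·d⁻¹ = 1.258 d × 24 = 30.20 h.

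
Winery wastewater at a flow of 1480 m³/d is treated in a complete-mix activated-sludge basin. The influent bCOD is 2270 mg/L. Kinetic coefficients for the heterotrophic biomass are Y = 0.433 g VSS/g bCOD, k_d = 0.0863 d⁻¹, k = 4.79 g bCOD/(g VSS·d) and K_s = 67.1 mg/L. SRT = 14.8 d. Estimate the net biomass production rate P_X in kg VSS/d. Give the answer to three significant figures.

P_X ≈ 637 kg VSS/d

From the Monod/SRT balance for a CMAS, S = K_s·(1+k_d θ_c)/[θ_c·(Y k − k_d) − 1] = 67.1 × (1 + 0.0863 × 14.8) / [14.8 × (0.433 × 4.79 − 0.0863) − 1] = 152.8 / 28.42 = 5.377 mg/L.
Y_obs = Y / (1 + k_d θ_c) = 0.433 / (1 + 0.0863 × 14.8) = 0.433 / 2.277 = 0.1901.
Q·(S₀ − S) = 1480 × (2270 − 5.38) × 10⁻³ = 3352 kg/d removed.
P_X = Y_obs · Q(S₀ − S) = 0.1901 × 3352 = 637.3 kg VSS/d.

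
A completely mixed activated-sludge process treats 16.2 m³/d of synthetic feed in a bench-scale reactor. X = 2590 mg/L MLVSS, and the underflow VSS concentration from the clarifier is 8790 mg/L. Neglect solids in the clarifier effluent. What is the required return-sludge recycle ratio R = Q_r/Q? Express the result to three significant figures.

R ≈ 0.418

Solids balance on the clarifier gives (1+R)X = R·X_r, so R = X/(X_r − X) = 2590 / (8790 − 2590) = 0.4177.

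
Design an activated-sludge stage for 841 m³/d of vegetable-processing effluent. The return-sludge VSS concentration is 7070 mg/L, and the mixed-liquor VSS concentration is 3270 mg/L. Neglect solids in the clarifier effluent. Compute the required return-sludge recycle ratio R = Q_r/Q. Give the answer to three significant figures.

R = Q_r/Q = X/(X_r − X) = 3270 / (7070 − 3270) = 0.8605.

R ≈ 0.861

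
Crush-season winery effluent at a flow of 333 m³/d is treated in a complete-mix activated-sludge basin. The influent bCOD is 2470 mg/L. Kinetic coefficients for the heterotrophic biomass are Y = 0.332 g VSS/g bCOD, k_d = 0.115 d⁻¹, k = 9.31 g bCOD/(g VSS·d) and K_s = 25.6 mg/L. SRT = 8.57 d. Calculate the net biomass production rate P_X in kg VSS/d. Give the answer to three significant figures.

From the Monod/SRT balance for a CMAS, S = K_s·(1+k_d θ_c)/[θ_c·(Y k − k_d) − 1] = 25.6 × (1 + 0.115 × 8.57) / [8.57 × (0.332 × 9.31 − 0.115) − 1] = 50.83 / 24.50 = 2.074 mg/L.
Observed yield with endogenous decay: Y_obs = Y / (1 + k_d·θ_c) = 0.332 / (1 + 0.115 × 8.57) = 0.332 / 1.986 = 0.1672 g VSS/g bCOD.
Q·(S₀ − S) = 333 × (2470 − 2.07) × 10⁻³ = 821.8 kg/d removed.
P_X = Y_obs · Q(S₀ − S) = 0.1672 × 821.8 = 137.4 kg VSS/d.

P_X ≈ 137 kg VSS/d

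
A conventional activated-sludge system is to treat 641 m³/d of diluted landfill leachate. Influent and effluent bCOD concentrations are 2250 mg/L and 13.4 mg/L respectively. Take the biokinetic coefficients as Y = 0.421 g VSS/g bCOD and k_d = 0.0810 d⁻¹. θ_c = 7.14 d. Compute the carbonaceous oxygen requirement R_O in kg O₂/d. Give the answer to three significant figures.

Observed yield with endogenous decay: Y_obs = Y / (1 + k_d·θ_c) = 0.421 / (1 + 0.0810 × 7.14) = 0.421 / 1.578 = 0.2667 g VSS/g bCOD.
Substrate removed = Q·(S₀ − S) = 641 m³/d × (2250 − 13.4) g/m³ = 1.43×10^6 g/d = 1434 kg/d.
Biomass synthesised: P_X = Y_obs × 1434 = 382.4 kg VSS/d.
R_O = Q·ΔS − 1.42 P_X = 1434 − 543.0 = 890.6 kg O₂/d.

R_O ≈ 891 kg O₂/d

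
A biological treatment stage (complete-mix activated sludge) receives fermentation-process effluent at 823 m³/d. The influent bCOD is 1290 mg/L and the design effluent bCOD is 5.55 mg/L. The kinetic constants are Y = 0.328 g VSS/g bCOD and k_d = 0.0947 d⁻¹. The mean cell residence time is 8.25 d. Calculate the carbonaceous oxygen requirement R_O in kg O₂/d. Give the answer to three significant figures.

Observed yield with endogenous decay: Y_obs = Y / (1 + k_d·θ_c) = 0.328 / (1 + 0.0947 × 8.25) = 0.328 / 1.781 = 0.1841 g VSS/g bCOD.
ΔS = 1290 − 5.55 = 1284 mg/L, so the substrate removal rate is 823 × 1284/1000 = 1057 kg bCOD/d.
Net sludge production P_X = 0.1841 × 1057 = 194.7 kg VSS/d.
Carbonaceous O₂ demand = substrate oxidised − cell-mass equivalent = 1057 − 1.42 × 194.7 = 780.7 kg O₂/d.

R_O ≈ 781 kg O₂/d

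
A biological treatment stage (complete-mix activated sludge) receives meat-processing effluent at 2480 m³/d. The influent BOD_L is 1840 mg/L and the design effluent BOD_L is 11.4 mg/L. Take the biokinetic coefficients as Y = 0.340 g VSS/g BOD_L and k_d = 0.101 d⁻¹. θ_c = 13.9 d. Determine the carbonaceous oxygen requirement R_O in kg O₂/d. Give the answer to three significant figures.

R_O ≈ 3620 kg O₂/d

The observed yield is Y_obs = Y/(1 + k_d·θ_c) = 0.340 / (1 + 0.101 × 13.9) = 0.340 / 2.404 = 0.1414 g VSS per g BOD_L removed.
Mass of BOD_L removed per day: Q(S₀ − S) = 2480 × 1829 g/m³ = 4535 kg/d.
P_X = Y_obs·Q·(S₀ − S) = 0.1414 × 4535 = 641.4 kg VSS/d.
Carbonaceous O₂ demand = substrate oxidised − cell-mass equivalent = 4535 − 1.42 × 641.4 = 3624 kg O₂/d.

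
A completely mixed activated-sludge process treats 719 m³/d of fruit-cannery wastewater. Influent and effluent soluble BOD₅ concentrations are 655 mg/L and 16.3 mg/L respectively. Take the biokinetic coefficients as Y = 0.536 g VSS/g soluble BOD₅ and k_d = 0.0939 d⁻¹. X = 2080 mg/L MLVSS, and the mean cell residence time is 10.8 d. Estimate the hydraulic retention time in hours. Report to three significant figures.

Steady-state biomass mass balance: V·X·(1 + k_d·θ_c) = Y·Q·(S₀ − S)·θ_c, so V = 0.536 × 719 × (655 − 16.3) × 10.8 / [2080 × (1 + 0.0939 × 10.8)] = 2.66×10^6 / 4189 = 634.5 m³.
HRT = V/Q = 634.5 m³ / 719 m³·d⁻¹ = 0.8825 d × 24 = 21.18 h.

τ ≈ 21.2 h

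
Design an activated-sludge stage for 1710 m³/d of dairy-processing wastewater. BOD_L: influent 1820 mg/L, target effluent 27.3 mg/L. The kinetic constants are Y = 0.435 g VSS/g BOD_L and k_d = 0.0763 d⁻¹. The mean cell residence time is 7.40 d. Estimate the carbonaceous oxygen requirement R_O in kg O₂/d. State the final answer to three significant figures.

R_O ≈ 1860 kg O₂/d

Observed yield with endogenous decay: Y_obs = Y / (1 + k_d·θ_c) = 0.435 / (1 + 0.0763 × 7.40) = 0.435 / 1.565 = 0.2780 g VSS/g BOD_L.
Q·(S₀ − S) = 1710 × (1820 − 27.3) × 10⁻³ = 3066 kg/d removed.
P_X = Y_obs·Q·(S₀ − S) = 0.2780 × 3066 = 852.3 kg VSS/d.
R_O = Q·ΔS − 1.42 P_X = 3066 − 1210 = 1855 kg O₂/d.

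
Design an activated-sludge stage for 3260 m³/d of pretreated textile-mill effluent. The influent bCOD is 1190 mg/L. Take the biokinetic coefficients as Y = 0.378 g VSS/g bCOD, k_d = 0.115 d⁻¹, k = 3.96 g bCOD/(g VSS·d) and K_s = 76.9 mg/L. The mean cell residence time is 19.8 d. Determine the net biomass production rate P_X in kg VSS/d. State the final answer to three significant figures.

For a completely mixed reactor with recycle the Lawrence–McCarty relation gives S = K_s·(1 + k_d·θ_c) / [θ_c·(Y·k − k_d) − 1] = 76.9 × (1 + 0.115 × 19.8) / [19.8 × (0.378 × 3.96 − 0.115) − 1] = 252.0 / 26.36 = 9.560 mg/L.
Observed yield with endogenous decay: Y_obs = Y / (1 + k_d·θ_c) = 0.378 / (1 + 0.115 × 19.8) = 0.378 / 3.277 = 0.1153 g VSS/g bCOD.
ΔS = 1190 − 9.56 = 1180 mg/L, so the substrate removal rate is 3260 × 1180/1000 = 3848 kg bCOD/d.
So the net sludge growth is P_X = 0.1153 × 3848 = 443.9 kg VSS/d.

P_X ≈ 444 kg VSS/d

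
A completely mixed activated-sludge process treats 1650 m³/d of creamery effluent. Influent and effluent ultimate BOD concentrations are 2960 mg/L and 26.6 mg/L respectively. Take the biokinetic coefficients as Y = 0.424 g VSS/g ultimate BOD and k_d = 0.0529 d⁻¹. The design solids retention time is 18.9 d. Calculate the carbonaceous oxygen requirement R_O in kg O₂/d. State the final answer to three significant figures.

Correct the yield for decay: Y_obs = Y/(1 + k_d θ_c) = 0.424 / (1 + 0.0529 × 18.9) = 0.424 / 2.000 = 0.2120.
ΔS = 2960 − 26.6 = 2933 mg/L, so the substrate removal rate is 1650 × 2933/1000 = 4840 kg ultimate BOD/d.
Net sludge production P_X = 0.2120 × 4840 = 1026 kg VSS/d.
R_O = Q·(S₀ − S) − 1.42·P_X = 4840 − 1.42 × 1026 = 3383 kg O₂/d.

R_O ≈ 3380 kg O₂/d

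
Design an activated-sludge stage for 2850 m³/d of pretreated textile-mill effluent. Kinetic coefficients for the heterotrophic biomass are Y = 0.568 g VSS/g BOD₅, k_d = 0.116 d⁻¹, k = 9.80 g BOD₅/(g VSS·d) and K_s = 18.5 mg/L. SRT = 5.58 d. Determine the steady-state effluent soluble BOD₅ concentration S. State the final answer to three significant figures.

From the Monod/SRT balance for a CMAS, S = K_s·(1+k_d θ_c)/[θ_c·(Y k − k_d) − 1] = 18.5 × (1 + 0.116 × 5.58) / [5.58 × (0.568 × 9.80 − 0.116) − 1] = 30.47 / 29.41 = 1.036 mg/L.

S ≈ 1.04 mg/L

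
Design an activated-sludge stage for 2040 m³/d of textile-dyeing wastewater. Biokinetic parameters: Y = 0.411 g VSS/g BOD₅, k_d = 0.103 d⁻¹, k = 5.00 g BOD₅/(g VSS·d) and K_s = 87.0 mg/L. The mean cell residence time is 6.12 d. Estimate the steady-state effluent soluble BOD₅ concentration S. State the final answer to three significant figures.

S ≈ 13.0 mg/L

From the Monod/SRT balance for a CMAS, S = K_s·(1+k_d θ_c)/[θ_c·(Y k − k_d) − 1] = 87.0 × (1 + 0.103 × 6.12) / [6.12 × (0.411 × 5.00 − 0.103) − 1] = 141.8 / 10.95 = 12.96 mg/L.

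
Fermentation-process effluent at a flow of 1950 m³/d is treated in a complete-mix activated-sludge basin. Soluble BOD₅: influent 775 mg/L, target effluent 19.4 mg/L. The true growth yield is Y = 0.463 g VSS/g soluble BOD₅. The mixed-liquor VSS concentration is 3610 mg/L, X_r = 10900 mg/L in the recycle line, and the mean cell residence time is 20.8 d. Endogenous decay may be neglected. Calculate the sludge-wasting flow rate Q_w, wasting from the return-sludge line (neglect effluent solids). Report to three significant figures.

Biomass mass balance (decay neglected): V·X = Y·Q·(S₀ − S)·θ_c, so V = 0.463 × 1950 × (775 − 19.4) × 20.8 / 3610 = 3931 m³.
Wasting from the return line (neglecting effluent solids): Q_w = V·X / (θ_c·X_r) = 3931 × 3610 / (20.8 × 10900) = 62.59 m³/d.

Q_w ≈ 62.6 m³/d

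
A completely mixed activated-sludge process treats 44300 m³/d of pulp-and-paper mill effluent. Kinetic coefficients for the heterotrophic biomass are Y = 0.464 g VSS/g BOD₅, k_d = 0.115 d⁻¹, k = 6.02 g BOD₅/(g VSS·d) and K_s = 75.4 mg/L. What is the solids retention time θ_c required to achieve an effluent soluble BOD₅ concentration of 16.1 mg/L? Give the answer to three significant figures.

θ_c ≈ 2.66 d

At the target effluent, Y k S/(K_s+S) = 0.464×6.02×16.1/91.50 = 0.4915 d⁻¹.
Then 1/θ_c = μ − k_d = 0.4915 − 0.115 = 0.3765 d⁻¹, giving θ_c = 2.656 d.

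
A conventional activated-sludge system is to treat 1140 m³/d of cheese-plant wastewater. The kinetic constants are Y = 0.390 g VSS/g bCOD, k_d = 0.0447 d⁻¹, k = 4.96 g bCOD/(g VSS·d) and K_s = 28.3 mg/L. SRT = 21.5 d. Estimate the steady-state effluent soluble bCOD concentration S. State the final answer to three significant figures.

From the Monod/SRT balance for a CMAS, S = K_s·(1+k_d θ_c)/[θ_c·(Y k − k_d) − 1] = 28.3 × (1 + 0.0447 × 21.5) / [21.5 × (0.390 × 4.96 − 0.0447) − 1] = 55.50 / 39.63 = 1.400 mg/L.

S ≈ 1.40 mg/L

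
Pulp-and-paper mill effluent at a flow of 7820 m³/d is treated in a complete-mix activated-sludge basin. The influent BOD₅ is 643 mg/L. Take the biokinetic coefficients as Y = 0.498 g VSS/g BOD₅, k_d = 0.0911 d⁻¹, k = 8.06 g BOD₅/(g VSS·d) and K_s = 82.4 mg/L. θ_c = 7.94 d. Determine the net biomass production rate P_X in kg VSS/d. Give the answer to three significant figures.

P_X ≈ 1440 kg VSS/d

For a completely mixed reactor with recycle the Lawrence–McCarty relation gives S = K_s·(1 + k_d·θ_c) / [θ_c·(Y·k − k_d) − 1] = 82.4 × (1 + 0.0911 × 7.94) / [7.94 × (0.498 × 8.06 − 0.0911) − 1] = 142.0 / 30.15 = 4.710 mg/L.
Y_obs = Y / (1 + k_d θ_c) = 0.498 / (1 + 0.0911 × 7.94) = 0.498 / 1.723 = 0.2890.
Substrate removed = Q·(S₀ − S) = 7820 m³/d × (643 − 4.71) g/m³ = 4.99×10^6 g/d = 4991 kg/d.
P_X = Y_obs · Q(S₀ − S) = 0.2890 × 4991 = 1442 kg VSS/d.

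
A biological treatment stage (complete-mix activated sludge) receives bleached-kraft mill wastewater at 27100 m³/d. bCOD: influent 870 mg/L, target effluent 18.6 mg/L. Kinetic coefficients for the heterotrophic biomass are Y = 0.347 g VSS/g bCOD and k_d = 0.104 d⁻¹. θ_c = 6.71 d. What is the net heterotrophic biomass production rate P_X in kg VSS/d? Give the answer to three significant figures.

P_X ≈ 4720 kg VSS/d

The observed yield is Y_obs = Y/(1 + k_d·θ_c) = 0.347 / (1 + 0.104 × 6.71) = 0.347 / 1.698 = 0.2044 g VSS per g bCOD removed.
ΔS = 870 − 18.6 = 851.4 mg/L, so the substrate removal rate is 27100 × 851.4/1000 = 23073 kg bCOD/d.
P_X = Y_obs · Q(S₀ − S) = 0.2044 × 23073 = 4716 kg VSS/d.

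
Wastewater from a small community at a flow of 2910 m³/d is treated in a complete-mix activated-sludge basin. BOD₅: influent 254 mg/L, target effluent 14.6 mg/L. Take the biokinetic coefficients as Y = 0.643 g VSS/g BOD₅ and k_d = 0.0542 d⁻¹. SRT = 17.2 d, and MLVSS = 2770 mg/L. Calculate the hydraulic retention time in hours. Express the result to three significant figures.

Rearranging the biomass balance for a CMAS with decay, V = Y·Q·ΔS·θ_c / [X·(1+k_d θ_c)] = 0.643 × 2910 × (254 − 14.6) × 17.2 / [2770 × (1 + 0.0542 × 17.2)] = 7.7×10^6 / 5352 = 1440 m³.
HRT = V/Q = 1440 m³ / 2910 m³·d⁻¹ = 0.4947 d × 24 = 11.87 h.

τ ≈ 11.9 h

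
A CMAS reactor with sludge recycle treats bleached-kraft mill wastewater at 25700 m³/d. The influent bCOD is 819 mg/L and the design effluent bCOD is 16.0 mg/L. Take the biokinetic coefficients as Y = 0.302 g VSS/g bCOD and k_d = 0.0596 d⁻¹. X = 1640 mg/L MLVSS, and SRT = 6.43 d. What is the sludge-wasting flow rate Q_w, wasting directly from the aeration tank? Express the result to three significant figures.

From the SRT design equation V = Y Q (S₀−S) θ_c / [X (1 + k_d θ_c)] = 0.302 × 25700 × (819 − 16.0) × 6.43 / [1640 × (1 + 0.0596 × 6.43)] = 4.01×10^7 / 2268 = 17666 m³.
Wasting from the aeration tank: Q_w = V / θ_c = 17666 / 6.43 = 2747 m³/d.

Q_w ≈ 2750 m³/d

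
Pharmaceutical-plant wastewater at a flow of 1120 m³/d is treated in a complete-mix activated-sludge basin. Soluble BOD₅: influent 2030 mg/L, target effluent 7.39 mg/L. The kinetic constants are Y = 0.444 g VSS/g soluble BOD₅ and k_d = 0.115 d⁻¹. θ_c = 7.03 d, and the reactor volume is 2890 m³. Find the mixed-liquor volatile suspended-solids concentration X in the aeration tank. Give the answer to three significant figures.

X ≈ 1350 mg/L

X = Y·Q·ΔS·θ_c / [V·(1 + k_d θ_c)] = 0.444 × 1120 × (2030 − 7.39) × 7.03 / [2890 × (1 + 0.115 × 7.03)] = 1353 mg/L.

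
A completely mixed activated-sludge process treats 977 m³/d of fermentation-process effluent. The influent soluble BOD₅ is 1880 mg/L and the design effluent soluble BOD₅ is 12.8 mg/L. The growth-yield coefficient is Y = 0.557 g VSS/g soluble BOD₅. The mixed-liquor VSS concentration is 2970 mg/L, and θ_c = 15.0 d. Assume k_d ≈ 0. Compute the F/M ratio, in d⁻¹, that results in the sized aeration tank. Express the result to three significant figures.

F/M ≈ 0.121 d⁻¹

With k_d = 0 the design equation reduces to V = Y Q (S₀−S) θ_c / X = 0.557 × 977 × (1880 − 12.8) × 15.0 / 2970 = 5132 m³.
F/M = Q·S₀ / (V·X) = 977 × 1880 / (5132 × 2970) = 0.1205 g soluble BOD₅·(g VSS·d)⁻¹.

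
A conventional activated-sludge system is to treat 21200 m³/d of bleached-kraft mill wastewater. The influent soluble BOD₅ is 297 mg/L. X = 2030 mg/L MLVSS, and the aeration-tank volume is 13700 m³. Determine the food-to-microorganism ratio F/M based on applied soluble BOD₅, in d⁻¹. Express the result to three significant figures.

F/M ≈ 0.226 d⁻¹

F/M = applied load / biomass = Q·S₀/(V·X) = 21200 × 297 / (13700 × 2030) = 0.2264 d⁻¹.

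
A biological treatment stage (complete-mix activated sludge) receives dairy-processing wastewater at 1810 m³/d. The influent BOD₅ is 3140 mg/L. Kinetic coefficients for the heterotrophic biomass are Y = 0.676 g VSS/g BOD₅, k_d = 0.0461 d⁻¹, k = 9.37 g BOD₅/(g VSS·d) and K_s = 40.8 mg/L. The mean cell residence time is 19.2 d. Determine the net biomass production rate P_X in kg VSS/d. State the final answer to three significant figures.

P_X ≈ 2040 kg VSS/d

From the Monod/SRT balance for a CMAS, S = K_s·(1+k_d θ_c)/[θ_c·(Y k − k_d) − 1] = 40.8 × (1 + 0.0461 × 19.2) / [19.2 × (0.676 × 9.37 − 0.0461) − 1] = 76.91 / 119.7 = 0.6424 mg/L.
Observed yield with endogenous decay: Y_obs = Y / (1 + k_d·θ_c) = 0.676 / (1 + 0.0461 × 19.2) = 0.676 / 1.885 = 0.3586 g VSS/g BOD₅.
ΔS = 3140 − 0.642 = 3139 mg/L, so the substrate removal rate is 1810 × 3139/1000 = 5682 kg BOD₅/d.
Biomass produced: P_X = Y_obs·Q·ΔS = 0.3586 × 5682 ≈ 2038 kg VSS/d.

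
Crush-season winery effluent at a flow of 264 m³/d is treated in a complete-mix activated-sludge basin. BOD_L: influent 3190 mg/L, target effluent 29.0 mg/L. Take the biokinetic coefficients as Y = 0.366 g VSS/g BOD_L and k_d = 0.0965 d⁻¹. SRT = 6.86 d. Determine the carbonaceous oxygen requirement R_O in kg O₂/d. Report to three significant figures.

The observed yield is Y_obs = Y/(1 + k_d·θ_c) = 0.366 / (1 + 0.0965 × 6.86) = 0.366 / 1.662 = 0.2202 g VSS per g BOD_L removed.
Q·(S₀ − S) = 264 × (3190 − 29.0) × 10⁻³ = 834.5 kg/d removed.
Net sludge production P_X = 0.2202 × 834.5 = 183.8 kg VSS/d.
Carbonaceous O₂ demand = substrate oxidised − cell-mass equivalent = 834.5 − 1.42 × 183.8 = 573.5 kg O₂/d.

R_O ≈ 574 kg O₂/d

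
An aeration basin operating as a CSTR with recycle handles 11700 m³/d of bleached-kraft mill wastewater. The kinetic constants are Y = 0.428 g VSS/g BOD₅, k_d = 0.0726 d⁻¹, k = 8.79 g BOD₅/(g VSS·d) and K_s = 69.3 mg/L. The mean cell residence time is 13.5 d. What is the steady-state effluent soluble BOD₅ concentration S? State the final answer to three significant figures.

S ≈ 2.81 mg/L

From the Monod/SRT balance for a CMAS, S = K_s·(1+k_d θ_c)/[θ_c·(Y k − k_d) − 1] = 69.3 × (1 + 0.0726 × 13.5) / [13.5 × (0.428 × 8.79 − 0.0726) − 1] = 137.2 / 48.81 = 2.811 mg/L.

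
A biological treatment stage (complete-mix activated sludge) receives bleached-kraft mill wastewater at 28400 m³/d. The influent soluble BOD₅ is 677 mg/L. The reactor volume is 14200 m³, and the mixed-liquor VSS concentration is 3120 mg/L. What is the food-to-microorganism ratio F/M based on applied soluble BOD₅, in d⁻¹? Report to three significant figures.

Food-to-microorganism ratio F/M = Q S₀ / (V X) = 28400 × 677 / (14200 × 3120) = 0.4340 d⁻¹.

F/M ≈ 0.434 d⁻¹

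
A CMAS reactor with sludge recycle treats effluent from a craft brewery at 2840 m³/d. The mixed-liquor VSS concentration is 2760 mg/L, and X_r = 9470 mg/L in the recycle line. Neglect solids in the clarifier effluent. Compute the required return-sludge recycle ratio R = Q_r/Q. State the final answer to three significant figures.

Mass balance around the secondary clarifier (neglecting effluent solids): R = X / (X_r − X) = 2760 / (9470 − 2760) = 0.4113.

R ≈ 0.411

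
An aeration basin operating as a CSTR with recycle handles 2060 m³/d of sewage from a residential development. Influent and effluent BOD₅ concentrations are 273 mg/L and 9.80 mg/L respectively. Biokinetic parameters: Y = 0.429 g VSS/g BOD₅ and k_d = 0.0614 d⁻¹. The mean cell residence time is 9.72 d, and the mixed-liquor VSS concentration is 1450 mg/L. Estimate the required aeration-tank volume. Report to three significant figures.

V ≈ 976 m³

From the SRT design equation V = Y Q (S₀−S) θ_c / [X (1 + k_d θ_c)] = 0.429 × 2060 × (273 − 9.80) × 9.72 / [1450 × (1 + 0.0614 × 9.72)] = 2.26×10^6 / 2315 = 976.5 m³.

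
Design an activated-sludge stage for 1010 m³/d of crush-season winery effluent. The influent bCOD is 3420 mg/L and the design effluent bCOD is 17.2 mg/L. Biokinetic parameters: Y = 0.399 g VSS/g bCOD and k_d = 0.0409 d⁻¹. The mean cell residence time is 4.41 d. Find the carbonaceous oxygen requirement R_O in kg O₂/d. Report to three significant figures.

The observed yield is Y_obs = Y/(1 + k_d·θ_c) = 0.399 / (1 + 0.0409 × 4.41) = 0.399 / 1.180 = 0.3380 g VSS per g bCOD removed.
Q·(S₀ − S) = 1010 × (3420 − 17.2) × 10⁻³ = 3437 kg/d removed.
P_X = Y_obs·Q·(S₀ − S) = 0.3380 × 3437 = 1162 kg VSS/d.
R_O = Q·ΔS − 1.42 P_X = 3437 − 1650 = 1787 kg O₂/d.

R_O ≈ 1790 kg O₂/d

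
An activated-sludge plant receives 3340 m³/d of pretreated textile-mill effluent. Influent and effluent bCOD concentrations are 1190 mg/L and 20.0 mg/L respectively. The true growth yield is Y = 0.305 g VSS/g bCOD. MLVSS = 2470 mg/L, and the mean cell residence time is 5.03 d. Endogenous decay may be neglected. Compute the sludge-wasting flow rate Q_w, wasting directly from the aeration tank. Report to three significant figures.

Q_w ≈ 483 m³/d

With k_d = 0 the design equation reduces to V = Y Q (S₀−S) θ_c / X = 0.305 × 3340 × (1190 − 20.0) × 5.03 / 2470 = 2427 m³.
For wasting at MLVSS concentration, Q_w = V/θ_c = 2427/5.03 = 482.5 m³/d.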